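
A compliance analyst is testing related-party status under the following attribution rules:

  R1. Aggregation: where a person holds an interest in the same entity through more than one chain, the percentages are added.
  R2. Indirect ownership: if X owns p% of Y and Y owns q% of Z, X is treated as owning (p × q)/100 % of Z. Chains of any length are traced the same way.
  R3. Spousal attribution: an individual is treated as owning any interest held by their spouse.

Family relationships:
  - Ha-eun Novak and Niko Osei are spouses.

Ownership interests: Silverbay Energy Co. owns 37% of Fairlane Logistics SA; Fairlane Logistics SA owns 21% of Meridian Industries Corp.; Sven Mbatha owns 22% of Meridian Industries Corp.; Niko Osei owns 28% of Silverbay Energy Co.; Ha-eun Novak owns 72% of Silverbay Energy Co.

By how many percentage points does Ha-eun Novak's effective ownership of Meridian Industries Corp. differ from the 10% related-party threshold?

2.23

By spousal attribution (R3), Ha-eun Novak is treated as also owning Niko Osei's interest in Silverbay Energy Co, giving 72% + 28% = 100%.
Chain via Silverbay Energy Co. → Fairlane Logistics SA (R2): 100% × 37% × 21% = 7.77% of Meridian Industries Corp.
7.77% falls short of the 10% threshold by 2.23 percentage points.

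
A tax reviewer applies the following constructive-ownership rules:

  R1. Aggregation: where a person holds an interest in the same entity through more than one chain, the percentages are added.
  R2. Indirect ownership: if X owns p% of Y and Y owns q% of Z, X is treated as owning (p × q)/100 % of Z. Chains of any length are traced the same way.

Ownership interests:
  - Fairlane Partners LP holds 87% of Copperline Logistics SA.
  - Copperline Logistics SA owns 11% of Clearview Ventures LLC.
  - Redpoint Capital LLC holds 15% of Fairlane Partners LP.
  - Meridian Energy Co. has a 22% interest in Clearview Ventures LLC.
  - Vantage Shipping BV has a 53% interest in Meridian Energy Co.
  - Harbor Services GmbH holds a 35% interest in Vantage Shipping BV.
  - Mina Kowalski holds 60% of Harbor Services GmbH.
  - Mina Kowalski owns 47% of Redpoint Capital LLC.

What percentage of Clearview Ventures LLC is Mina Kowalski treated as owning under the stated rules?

3.123285%

Chain via Harbor Services GmbH → Vantage Shipping BV → Meridian Energy Co. (R2): 60% × 35% × 53% × 22% = 2.4486% of Clearview Ventures LLC.
Chain via Redpoint Capital LLC → Fairlane Partners LP → Copperline Logistics SA (R2): 47% × 15% × 87% × 11% = 0.674685% of Clearview Ventures LLC.
Aggregating (R1): 2.4486% + 0.674685% = 3.123285%.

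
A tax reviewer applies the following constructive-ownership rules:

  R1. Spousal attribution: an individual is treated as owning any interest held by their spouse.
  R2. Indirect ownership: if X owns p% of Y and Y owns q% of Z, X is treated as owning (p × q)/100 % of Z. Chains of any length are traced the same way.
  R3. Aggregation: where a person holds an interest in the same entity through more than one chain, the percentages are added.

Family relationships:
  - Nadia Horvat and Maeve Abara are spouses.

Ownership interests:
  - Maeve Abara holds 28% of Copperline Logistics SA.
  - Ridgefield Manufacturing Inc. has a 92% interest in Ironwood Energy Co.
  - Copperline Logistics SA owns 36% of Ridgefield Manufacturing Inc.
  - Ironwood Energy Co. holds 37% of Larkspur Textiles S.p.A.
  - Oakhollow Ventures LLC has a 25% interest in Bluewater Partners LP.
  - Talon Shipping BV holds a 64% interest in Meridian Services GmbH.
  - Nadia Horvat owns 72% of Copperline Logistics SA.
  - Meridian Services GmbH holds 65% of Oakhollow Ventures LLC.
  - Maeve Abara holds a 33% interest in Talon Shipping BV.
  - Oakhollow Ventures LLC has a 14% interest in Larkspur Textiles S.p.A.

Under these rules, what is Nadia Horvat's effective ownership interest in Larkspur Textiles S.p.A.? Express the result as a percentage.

By spousal attribution (R1), Nadia Horvat is treated as also owning Maeve Abara's interest in Copperline Logistics SA, giving 72% + 28% = 100%.
By spousal attribution (R1), Nadia Horvat is treated as owning Maeve Abara's 33% interest in Talon Shipping BV.
Chain via Copperline Logistics SA → Ridgefield Manufacturing Inc. → Ironwood Energy Co. (R2): 100% × 36% × 92% × 37% = 12.2544% of Larkspur Textiles S.p.A.
Chain via Talon Shipping BV → Meridian Services GmbH → Oakhollow Ventures LLC (R2): 33% × 64% × 65% × 14% = 1.92192% of Larkspur Textiles S.p.A.
Aggregating (R3): 12.2544% + 1.92192% = 14.17632%.

14.17632%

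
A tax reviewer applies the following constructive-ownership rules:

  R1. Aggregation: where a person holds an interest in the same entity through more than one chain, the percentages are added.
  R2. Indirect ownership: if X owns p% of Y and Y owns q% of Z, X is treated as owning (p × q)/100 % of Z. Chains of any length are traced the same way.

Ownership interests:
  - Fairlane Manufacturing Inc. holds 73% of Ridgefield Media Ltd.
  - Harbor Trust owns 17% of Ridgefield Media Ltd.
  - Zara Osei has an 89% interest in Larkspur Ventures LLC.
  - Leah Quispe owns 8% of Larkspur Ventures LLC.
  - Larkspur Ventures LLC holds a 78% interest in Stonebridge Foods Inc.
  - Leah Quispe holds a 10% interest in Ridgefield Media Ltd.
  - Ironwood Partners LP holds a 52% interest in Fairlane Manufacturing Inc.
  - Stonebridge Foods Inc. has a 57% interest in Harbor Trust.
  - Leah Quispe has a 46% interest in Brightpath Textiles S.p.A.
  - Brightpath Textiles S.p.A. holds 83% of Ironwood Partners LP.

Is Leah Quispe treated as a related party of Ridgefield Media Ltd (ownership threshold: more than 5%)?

Chain via Larkspur Ventures LLC → Stonebridge Foods Inc. → Harbor Trust (R2): 8% × 78% × 57% × 17% = 0.604656% of Ridgefield Media Ltd.
Chain via Brightpath Textiles S.p.A. → Ironwood Partners LP → Fairlane Manufacturing Inc. (R2): 46% × 83% × 52% × 73% = 14.493128% of Ridgefield Media Ltd.
Direct interest in Ridgefield Media Ltd: 10%.
Aggregating (R1): 0.604656% + 14.493128% + 10% = 25.097784%.
25.097784% exceeds the 5% threshold, so Leah is a related party to Ridgefield Media Ltd.

Yes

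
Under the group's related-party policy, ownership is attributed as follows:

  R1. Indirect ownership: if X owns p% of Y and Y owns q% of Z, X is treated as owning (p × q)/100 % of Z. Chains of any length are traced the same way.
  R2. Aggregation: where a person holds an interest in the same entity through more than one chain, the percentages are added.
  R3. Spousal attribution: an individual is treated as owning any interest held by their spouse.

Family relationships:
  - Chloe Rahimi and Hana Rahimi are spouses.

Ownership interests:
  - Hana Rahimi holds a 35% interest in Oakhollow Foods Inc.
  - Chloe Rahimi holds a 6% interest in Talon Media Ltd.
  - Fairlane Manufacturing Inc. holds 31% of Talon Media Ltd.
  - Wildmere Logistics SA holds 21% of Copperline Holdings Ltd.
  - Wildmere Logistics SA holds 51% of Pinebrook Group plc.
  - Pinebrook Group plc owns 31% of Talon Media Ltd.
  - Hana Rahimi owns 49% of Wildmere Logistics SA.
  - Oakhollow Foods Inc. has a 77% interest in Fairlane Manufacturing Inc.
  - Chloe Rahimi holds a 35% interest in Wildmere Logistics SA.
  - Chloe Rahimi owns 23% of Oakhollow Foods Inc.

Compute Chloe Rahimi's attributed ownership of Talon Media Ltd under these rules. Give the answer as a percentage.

By spousal attribution (R3), Chloe Rahimi is treated as also owning Hana Rahimi's interest in Wildmere Logistics SA, giving 35% + 49% = 84%.
By spousal attribution (R3), Chloe Rahimi is treated as also owning Hana Rahimi's interest in Oakhollow Foods Inc, giving 23% + 35% = 58%.
Chain via Wildmere Logistics SA → Pinebrook Group plc (R1): 84% × 51% × 31% = 13.2804% of Talon Media Ltd.
Chain via Oakhollow Foods Inc. → Fairlane Manufacturing Inc. (R1): 58% × 77% × 31% = 13.8446% of Talon Media Ltd.
Direct interest in Talon Media Ltd: 6%.
Aggregating (R2): 13.2804% + 13.8446% + 6% = 33.125%.

33.125%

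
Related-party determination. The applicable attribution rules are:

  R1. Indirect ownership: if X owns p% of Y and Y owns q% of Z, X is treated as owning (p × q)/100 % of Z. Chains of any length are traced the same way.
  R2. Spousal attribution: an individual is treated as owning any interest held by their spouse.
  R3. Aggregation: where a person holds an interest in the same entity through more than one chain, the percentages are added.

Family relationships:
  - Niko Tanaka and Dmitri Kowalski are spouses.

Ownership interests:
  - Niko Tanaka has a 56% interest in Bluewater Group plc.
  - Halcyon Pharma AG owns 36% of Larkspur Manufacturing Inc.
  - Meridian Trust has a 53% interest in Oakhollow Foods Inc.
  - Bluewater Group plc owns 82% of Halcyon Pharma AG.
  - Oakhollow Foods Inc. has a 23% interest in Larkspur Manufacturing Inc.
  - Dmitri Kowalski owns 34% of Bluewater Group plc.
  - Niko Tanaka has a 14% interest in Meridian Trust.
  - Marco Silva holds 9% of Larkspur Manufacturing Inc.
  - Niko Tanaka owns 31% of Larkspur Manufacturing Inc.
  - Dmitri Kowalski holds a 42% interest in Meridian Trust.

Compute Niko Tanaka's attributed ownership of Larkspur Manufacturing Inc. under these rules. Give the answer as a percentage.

By spousal attribution (R2), Niko Tanaka is treated as also owning Dmitri Kowalski's interest in Bluewater Group plc, giving 56% + 34% = 90%.
By spousal attribution (R2), Niko Tanaka is treated as also owning Dmitri Kowalski's interest in Meridian Trust, giving 14% + 42% = 56%.
Chain via Bluewater Group plc → Halcyon Pharma AG (R1): 90% × 82% × 36% = 26.568% of Larkspur Manufacturing Inc.
Chain via Meridian Trust → Oakhollow Foods Inc. (R1): 56% × 53% × 23% = 6.8264% of Larkspur Manufacturing Inc.
Direct interest in Larkspur Manufacturing Inc: 31%.
Aggregating (R3): 26.568% + 6.8264% + 31% = 64.3944%.

64.3944%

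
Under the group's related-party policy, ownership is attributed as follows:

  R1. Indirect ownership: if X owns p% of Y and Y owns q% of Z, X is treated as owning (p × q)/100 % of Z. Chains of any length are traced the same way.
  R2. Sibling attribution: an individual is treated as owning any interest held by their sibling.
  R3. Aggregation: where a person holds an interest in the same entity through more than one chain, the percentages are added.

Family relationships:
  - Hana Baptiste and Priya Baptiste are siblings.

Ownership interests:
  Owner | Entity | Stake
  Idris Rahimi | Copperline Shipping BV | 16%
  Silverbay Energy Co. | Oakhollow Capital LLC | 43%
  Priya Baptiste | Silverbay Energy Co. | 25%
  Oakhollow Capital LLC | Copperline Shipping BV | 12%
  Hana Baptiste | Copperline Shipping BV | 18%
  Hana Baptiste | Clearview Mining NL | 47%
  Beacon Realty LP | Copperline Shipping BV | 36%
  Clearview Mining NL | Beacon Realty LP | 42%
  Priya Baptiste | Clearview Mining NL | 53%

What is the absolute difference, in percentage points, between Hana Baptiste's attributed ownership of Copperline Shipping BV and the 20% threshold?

14.41

By sibling attribution (R2), Hana Baptiste is treated as also owning Priya Baptiste's interest in Clearview Mining NL, giving 47% + 53% = 100%.
By sibling attribution (R2), Hana Baptiste is treated as owning Priya Baptiste's 25% interest in Silverbay Energy Co.
Chain via Clearview Mining NL → Beacon Realty LP (R1): 100% × 42% × 36% = 15.12% of Copperline Shipping BV.
Direct interest in Copperline Shipping BV: 18%.
Chain via Silverbay Energy Co. → Oakhollow Capital LLC (R1): 25% × 43% × 12% = 1.29% of Copperline Shipping BV.
Aggregating (R3): 15.12% + 18% + 1.29% = 34.41%.
34.41% exceeds the 20% threshold by 14.41 percentage points.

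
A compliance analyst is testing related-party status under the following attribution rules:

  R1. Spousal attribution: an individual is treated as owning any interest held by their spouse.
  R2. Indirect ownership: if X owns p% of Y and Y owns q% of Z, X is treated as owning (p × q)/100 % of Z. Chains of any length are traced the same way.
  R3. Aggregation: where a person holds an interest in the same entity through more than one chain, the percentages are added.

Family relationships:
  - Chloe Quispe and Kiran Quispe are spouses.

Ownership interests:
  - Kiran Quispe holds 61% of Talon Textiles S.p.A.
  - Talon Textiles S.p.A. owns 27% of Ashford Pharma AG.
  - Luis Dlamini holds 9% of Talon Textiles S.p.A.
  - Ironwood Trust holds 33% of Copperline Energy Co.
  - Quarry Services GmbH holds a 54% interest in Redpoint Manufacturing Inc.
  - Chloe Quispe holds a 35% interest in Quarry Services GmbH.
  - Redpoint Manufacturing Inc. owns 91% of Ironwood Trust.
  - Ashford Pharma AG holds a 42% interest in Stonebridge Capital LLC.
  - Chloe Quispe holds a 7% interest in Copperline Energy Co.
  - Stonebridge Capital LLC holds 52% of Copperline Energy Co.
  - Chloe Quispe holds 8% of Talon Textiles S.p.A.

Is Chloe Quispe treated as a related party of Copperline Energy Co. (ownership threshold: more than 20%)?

By spousal attribution (R1), Chloe Quispe is treated as also owning Kiran Quispe's interest in Talon Textiles S.p.A, giving 8% + 61% = 69%.
Chain via Quarry Services GmbH → Redpoint Manufacturing Inc. → Ironwood Trust (R2): 35% × 54% × 91% × 33% = 5.67567% of Copperline Energy Co.
Chain via Talon Textiles S.p.A. → Ashford Pharma AG → Stonebridge Capital LLC (R2): 69% × 27% × 42% × 52% = 4.068792% of Copperline Energy Co.
Direct interest in Copperline Energy Co: 7%.
Aggregating (R3): 5.67567% + 4.068792% + 7% = 16.744462%.
16.744462% does not exceed the 20% threshold, so Chloe is not a related party to Copperline Energy Co.

No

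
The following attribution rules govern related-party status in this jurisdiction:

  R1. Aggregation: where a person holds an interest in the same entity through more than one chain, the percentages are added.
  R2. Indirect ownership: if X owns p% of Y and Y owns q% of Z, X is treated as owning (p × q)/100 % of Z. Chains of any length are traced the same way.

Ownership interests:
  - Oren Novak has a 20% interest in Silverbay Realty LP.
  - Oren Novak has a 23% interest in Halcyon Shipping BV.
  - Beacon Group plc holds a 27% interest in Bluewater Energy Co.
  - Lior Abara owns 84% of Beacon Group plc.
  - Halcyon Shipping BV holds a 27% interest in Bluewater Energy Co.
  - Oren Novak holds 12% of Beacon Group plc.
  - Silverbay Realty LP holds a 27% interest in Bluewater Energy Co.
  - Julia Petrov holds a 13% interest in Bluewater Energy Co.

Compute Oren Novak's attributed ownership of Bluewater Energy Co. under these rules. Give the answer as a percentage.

14.85%

Chain via Silverbay Realty LP (R2): 20% × 27% = 5.4% of Bluewater Energy Co.
Chain via Halcyon Shipping BV (R2): 23% × 27% = 6.21% of Bluewater Energy Co.
Chain via Beacon Group plc (R2): 12% × 27% = 3.24% of Bluewater Energy Co.
Aggregating (R1): 5.4% + 6.21% + 3.24% = 14.85%.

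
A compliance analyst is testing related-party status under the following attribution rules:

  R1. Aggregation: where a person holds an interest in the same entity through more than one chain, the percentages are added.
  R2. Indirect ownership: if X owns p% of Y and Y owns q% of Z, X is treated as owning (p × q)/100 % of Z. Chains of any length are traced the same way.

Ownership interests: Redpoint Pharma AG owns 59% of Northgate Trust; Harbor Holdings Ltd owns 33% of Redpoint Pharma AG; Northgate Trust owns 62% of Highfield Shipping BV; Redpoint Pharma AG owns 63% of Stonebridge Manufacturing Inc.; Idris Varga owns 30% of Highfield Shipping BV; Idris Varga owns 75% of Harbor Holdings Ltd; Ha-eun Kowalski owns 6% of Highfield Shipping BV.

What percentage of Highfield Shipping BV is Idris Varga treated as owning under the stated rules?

39.05355%

Chain via Harbor Holdings Ltd → Redpoint Pharma AG → Northgate Trust (R2): 75% × 33% × 59% × 62% = 9.05355% of Highfield Shipping BV.
Direct interest in Highfield Shipping BV: 30%.
Aggregating (R1): 9.05355% + 30% = 39.05355%.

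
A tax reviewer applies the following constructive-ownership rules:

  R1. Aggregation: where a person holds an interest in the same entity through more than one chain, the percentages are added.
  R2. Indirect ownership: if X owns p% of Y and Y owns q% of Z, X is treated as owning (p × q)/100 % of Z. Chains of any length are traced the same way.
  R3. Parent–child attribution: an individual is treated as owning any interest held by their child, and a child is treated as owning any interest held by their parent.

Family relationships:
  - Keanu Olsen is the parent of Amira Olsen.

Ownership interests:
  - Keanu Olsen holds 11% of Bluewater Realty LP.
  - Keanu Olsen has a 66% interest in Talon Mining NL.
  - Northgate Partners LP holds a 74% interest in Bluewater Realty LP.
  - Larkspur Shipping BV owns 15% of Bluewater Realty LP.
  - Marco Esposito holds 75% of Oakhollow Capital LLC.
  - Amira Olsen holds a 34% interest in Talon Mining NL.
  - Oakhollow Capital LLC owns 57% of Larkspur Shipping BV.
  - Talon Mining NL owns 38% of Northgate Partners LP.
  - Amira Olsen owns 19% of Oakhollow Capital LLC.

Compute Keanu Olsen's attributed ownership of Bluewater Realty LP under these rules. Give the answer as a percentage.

By parent–child attribution (R3), Keanu Olsen is treated as also owning Amira Olsen's interest in Talon Mining NL, giving 66% + 34% = 100%.
By parent–child attribution (R3), Keanu Olsen is treated as owning Amira Olsen's 19% interest in Oakhollow Capital LLC.
Chain via Talon Mining NL → Northgate Partners LP (R2): 100% × 38% × 74% = 28.12% of Bluewater Realty LP.
Direct interest in Bluewater Realty LP: 11%.
Chain via Oakhollow Capital LLC → Larkspur Shipping BV (R2): 19% × 57% × 15% = 1.6245% of Bluewater Realty LP.
Aggregating (R1): 28.12% + 11% + 1.6245% = 40.7445%.

40.7445%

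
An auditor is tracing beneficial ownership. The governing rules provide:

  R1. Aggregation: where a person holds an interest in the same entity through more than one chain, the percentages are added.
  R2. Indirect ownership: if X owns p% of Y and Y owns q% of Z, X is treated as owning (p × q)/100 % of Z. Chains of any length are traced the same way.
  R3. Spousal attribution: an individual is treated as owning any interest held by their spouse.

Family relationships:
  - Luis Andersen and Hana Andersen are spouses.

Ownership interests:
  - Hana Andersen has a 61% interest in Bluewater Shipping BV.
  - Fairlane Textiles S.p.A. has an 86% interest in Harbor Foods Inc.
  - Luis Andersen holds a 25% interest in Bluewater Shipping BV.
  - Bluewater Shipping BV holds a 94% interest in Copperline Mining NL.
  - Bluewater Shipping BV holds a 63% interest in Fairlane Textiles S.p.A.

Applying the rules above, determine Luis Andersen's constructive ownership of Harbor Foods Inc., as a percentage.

46.5948%

By spousal attribution (R3), Luis Andersen is treated as also owning Hana Andersen's interest in Bluewater Shipping BV, giving 25% + 61% = 86%.
Chain via Bluewater Shipping BV → Fairlane Textiles S.p.A. (R2): 86% × 63% × 86% = 46.5948% of Harbor Foods Inc.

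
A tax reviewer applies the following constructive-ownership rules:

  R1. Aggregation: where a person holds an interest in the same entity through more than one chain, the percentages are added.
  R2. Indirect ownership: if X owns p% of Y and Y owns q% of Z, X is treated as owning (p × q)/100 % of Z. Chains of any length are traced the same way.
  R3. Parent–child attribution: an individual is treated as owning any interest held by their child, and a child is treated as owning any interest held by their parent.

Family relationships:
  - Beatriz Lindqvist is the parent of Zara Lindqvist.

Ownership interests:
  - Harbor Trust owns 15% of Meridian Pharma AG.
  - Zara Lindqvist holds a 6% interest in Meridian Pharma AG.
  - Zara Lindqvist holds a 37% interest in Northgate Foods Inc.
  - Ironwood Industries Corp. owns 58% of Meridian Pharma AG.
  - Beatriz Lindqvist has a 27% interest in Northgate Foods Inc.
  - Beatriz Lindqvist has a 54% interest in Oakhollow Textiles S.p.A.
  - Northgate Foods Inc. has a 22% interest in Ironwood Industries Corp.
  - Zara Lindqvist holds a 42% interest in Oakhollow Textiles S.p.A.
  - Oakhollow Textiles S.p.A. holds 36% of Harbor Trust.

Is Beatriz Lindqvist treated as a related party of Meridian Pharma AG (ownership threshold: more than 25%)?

By parent–child attribution (R3), Beatriz Lindqvist is treated as also owning Zara Lindqvist's interest in Oakhollow Textiles S.p.A, giving 54% + 42% = 96%.
By parent–child attribution (R3), Beatriz Lindqvist is treated as also owning Zara Lindqvist's interest in Northgate Foods Inc, giving 27% + 37% = 64%.
By parent–child attribution (R3), Beatriz Lindqvist is treated as owning Zara Lindqvist's 6% interest in Meridian Pharma AG.
Chain via Oakhollow Textiles S.p.A. → Harbor Trust (R2): 96% × 36% × 15% = 5.184% of Meridian Pharma AG.
Chain via Northgate Foods Inc. → Ironwood Industries Corp. (R2): 64% × 22% × 58% = 8.1664% of Meridian Pharma AG.
Direct interest in Meridian Pharma AG: 6%.
Aggregating (R1): 5.184% + 8.1664% + 6% = 19.3504%.
19.3504% does not exceed the 25% threshold, so Beatriz is not a related party to Meridian Pharma AG.

No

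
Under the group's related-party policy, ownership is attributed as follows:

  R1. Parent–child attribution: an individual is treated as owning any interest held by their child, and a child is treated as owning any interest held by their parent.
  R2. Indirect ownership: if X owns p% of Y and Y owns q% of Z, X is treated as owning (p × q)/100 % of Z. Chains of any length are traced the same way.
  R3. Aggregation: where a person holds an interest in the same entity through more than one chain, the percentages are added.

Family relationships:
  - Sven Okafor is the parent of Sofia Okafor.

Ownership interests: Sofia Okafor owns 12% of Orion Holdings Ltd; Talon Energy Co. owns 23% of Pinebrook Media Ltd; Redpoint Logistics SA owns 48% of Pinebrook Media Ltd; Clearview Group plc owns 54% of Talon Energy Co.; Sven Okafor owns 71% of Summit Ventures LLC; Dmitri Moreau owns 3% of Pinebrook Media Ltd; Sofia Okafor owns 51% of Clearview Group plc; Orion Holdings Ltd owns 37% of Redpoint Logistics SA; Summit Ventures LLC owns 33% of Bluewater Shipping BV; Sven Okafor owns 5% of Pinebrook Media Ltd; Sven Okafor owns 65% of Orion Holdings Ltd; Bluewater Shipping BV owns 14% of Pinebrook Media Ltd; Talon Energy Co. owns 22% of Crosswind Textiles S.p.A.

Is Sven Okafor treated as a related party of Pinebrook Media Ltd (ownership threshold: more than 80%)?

No

By parent–child attribution (R1), Sven Okafor is treated as also owning Sofia Okafor's interest in Orion Holdings Ltd, giving 65% + 12% = 77%.
By parent–child attribution (R1), Sven Okafor is treated as owning Sofia Okafor's 51% interest in Clearview Group plc.
Chain via Orion Holdings Ltd → Redpoint Logistics SA (R2): 77% × 37% × 48% = 13.6752% of Pinebrook Media Ltd.
Chain via Summit Ventures LLC → Bluewater Shipping BV (R2): 71% × 33% × 14% = 3.2802% of Pinebrook Media Ltd.
Direct interest in Pinebrook Media Ltd: 5%.
Chain via Clearview Group plc → Talon Energy Co. (R2): 51% × 54% × 23% = 6.3342% of Pinebrook Media Ltd.
Aggregating (R3): 13.6752% + 3.2802% + 5% + 6.3342% = 28.2896%.
28.2896% does not exceed the 80% threshold, so Sven is not a related party to Pinebrook Media Ltd.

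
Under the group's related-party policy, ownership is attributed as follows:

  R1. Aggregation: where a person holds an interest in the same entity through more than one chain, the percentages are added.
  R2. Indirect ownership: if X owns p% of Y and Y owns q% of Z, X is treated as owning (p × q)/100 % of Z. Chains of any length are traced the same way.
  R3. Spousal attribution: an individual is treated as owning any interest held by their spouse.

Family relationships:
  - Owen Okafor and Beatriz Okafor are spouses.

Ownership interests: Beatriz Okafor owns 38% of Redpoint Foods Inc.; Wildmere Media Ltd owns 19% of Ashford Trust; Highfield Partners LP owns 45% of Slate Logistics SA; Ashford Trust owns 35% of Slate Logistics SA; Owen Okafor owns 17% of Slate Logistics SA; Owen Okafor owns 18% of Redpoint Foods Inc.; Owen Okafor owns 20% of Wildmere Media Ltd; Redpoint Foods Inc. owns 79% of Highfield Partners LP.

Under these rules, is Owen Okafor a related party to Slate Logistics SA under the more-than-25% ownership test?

Yes

By spousal attribution (R3), Owen Okafor is treated as also owning Beatriz Okafor's interest in Redpoint Foods Inc, giving 18% + 38% = 56%.
Chain via Redpoint Foods Inc. → Highfield Partners LP (R2): 56% × 79% × 45% = 19.908% of Slate Logistics SA.
Chain via Wildmere Media Ltd → Ashford Trust (R2): 20% × 19% × 35% = 1.33% of Slate Logistics SA.
Direct interest in Slate Logistics SA: 17%.
Aggregating (R1): 19.908% + 1.33% + 17% = 38.238%.
38.238% exceeds the 25% threshold, so Owen is a related party to Slate Logistics SA.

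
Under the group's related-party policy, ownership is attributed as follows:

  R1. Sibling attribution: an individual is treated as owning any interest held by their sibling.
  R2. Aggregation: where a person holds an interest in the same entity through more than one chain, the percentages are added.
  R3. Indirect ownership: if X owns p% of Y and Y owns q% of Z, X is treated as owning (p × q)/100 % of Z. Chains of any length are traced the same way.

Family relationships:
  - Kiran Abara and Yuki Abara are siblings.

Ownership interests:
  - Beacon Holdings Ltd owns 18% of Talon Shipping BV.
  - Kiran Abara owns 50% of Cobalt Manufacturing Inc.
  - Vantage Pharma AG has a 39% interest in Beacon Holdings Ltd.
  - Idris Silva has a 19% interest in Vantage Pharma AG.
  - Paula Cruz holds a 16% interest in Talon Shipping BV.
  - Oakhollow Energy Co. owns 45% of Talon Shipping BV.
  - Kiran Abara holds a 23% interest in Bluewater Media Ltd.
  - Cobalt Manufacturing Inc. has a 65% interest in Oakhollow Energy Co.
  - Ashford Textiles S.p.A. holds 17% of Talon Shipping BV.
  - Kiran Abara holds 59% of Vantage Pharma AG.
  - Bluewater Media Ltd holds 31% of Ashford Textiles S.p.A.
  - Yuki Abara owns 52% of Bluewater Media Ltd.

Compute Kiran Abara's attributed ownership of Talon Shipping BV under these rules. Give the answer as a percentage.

22.7193%

By sibling attribution (R1), Kiran Abara is treated as also owning Yuki Abara's interest in Bluewater Media Ltd, giving 23% + 52% = 75%.
Chain via Bluewater Media Ltd → Ashford Textiles S.p.A. (R3): 75% × 31% × 17% = 3.9525% of Talon Shipping BV.
Chain via Vantage Pharma AG → Beacon Holdings Ltd (R3): 59% × 39% × 18% = 4.1418% of Talon Shipping BV.
Chain via Cobalt Manufacturing Inc. → Oakhollow Energy Co. (R3): 50% × 65% × 45% = 14.625% of Talon Shipping BV.
Aggregating (R2): 3.9525% + 4.1418% + 14.625% = 22.7193%.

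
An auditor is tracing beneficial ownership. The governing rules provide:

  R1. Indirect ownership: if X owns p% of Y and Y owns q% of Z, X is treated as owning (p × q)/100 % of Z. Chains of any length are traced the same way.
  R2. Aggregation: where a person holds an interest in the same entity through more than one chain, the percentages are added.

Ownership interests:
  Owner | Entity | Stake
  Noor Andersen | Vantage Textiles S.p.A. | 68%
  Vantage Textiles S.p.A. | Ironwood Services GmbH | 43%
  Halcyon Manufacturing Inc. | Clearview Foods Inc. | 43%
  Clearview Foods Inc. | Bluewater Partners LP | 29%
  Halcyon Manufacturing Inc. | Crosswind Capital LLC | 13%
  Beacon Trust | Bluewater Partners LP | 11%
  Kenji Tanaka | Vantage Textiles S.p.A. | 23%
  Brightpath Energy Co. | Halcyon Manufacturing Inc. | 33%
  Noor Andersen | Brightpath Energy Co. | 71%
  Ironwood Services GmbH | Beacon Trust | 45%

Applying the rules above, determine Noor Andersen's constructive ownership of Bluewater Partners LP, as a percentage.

Chain via Vantage Textiles S.p.A. → Ironwood Services GmbH → Beacon Trust (R1): 68% × 43% × 45% × 11% = 1.44738% of Bluewater Partners LP.
Chain via Brightpath Energy Co. → Halcyon Manufacturing Inc. → Clearview Foods Inc. (R1): 71% × 33% × 43% × 29% = 2.921721% of Bluewater Partners LP.
Aggregating (R2): 1.44738% + 2.921721% = 4.369101%.

4.369101%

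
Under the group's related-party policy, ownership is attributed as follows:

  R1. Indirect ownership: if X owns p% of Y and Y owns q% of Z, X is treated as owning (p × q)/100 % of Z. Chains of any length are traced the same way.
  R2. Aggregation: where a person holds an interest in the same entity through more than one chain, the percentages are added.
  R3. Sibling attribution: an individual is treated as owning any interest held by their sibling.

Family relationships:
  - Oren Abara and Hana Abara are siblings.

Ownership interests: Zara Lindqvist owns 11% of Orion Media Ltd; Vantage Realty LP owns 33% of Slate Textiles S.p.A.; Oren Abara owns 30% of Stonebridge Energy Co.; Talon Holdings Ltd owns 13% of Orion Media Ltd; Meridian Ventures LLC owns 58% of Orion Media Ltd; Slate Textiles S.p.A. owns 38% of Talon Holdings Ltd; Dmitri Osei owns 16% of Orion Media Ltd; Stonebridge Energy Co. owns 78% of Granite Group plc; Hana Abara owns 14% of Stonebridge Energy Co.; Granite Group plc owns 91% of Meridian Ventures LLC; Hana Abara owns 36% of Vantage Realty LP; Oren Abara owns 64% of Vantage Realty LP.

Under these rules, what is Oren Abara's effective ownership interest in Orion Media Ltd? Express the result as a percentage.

19.744296%

By sibling attribution (R3), Oren Abara is treated as also owning Hana Abara's interest in Vantage Realty LP, giving 64% + 36% = 100%.
By sibling attribution (R3), Oren Abara is treated as also owning Hana Abara's interest in Stonebridge Energy Co, giving 30% + 14% = 44%.
Chain via Vantage Realty LP → Slate Textiles S.p.A. → Talon Holdings Ltd (R1): 100% × 33% × 38% × 13% = 1.6302% of Orion Media Ltd.
Chain via Stonebridge Energy Co. → Granite Group plc → Meridian Ventures LLC (R1): 44% × 78% × 91% × 58% = 18.114096% of Orion Media Ltd.
Aggregating (R2): 1.6302% + 18.114096% = 19.744296%.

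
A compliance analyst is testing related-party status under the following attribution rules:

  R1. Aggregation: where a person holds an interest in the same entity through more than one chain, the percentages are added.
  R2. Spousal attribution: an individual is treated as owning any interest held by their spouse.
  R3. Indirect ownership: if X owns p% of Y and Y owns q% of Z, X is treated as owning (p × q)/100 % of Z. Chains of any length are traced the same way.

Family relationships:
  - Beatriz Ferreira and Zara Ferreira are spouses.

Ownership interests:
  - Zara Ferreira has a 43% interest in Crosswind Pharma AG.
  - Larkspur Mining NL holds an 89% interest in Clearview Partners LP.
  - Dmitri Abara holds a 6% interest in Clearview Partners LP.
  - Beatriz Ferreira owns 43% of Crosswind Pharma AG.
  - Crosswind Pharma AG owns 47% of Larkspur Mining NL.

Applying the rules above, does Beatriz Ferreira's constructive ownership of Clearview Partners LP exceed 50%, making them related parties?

No

By spousal attribution (R2), Beatriz Ferreira is treated as also owning Zara Ferreira's interest in Crosswind Pharma AG, giving 43% + 43% = 86%.
Chain via Crosswind Pharma AG → Larkspur Mining NL (R3): 86% × 47% × 89% = 35.9738% of Clearview Partners LP.
35.9738% does not exceed the 50% threshold, so Beatriz is not a related party to Clearview Partners LP.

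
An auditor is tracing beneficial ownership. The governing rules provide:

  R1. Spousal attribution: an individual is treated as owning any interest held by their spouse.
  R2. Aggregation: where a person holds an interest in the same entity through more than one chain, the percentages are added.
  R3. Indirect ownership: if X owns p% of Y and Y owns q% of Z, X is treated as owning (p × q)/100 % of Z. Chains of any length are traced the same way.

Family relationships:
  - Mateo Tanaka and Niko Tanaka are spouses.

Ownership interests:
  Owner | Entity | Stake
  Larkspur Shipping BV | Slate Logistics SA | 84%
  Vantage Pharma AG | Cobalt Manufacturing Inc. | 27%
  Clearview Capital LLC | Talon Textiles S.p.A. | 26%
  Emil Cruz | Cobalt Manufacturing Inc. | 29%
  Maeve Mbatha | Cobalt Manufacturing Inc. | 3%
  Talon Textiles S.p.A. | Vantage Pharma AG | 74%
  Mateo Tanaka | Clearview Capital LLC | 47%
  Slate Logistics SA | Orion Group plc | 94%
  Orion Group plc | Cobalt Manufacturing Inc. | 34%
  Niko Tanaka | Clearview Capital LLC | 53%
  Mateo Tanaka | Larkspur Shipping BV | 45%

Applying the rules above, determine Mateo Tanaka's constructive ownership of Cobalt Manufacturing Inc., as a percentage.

17.27568%

By spousal attribution (R1), Mateo Tanaka is treated as also owning Niko Tanaka's interest in Clearview Capital LLC, giving 47% + 53% = 100%.
Chain via Larkspur Shipping BV → Slate Logistics SA → Orion Group plc (R3): 45% × 84% × 94% × 34% = 12.08088% of Cobalt Manufacturing Inc.
Chain via Clearview Capital LLC → Talon Textiles S.p.A. → Vantage Pharma AG (R3): 100% × 26% × 74% × 27% = 5.1948% of Cobalt Manufacturing Inc.
Aggregating (R2): 12.08088% + 5.1948% = 17.27568%.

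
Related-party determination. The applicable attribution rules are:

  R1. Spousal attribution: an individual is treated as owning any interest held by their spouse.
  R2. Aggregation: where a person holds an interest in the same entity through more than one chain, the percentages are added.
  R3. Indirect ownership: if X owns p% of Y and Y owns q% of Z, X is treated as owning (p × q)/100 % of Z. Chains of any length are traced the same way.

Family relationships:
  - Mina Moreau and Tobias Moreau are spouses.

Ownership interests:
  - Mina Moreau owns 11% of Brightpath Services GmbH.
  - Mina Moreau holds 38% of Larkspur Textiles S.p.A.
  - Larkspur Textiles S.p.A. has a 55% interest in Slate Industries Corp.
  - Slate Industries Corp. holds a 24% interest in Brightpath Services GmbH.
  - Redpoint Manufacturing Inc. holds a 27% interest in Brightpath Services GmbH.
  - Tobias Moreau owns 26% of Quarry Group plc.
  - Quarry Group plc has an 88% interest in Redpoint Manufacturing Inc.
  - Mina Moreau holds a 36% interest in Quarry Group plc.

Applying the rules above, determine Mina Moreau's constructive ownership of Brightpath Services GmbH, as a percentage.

By spousal attribution (R1), Mina Moreau is treated as also owning Tobias Moreau's interest in Quarry Group plc, giving 36% + 26% = 62%.
Chain via Quarry Group plc → Redpoint Manufacturing Inc. (R3): 62% × 88% × 27% = 14.7312% of Brightpath Services GmbH.
Chain via Larkspur Textiles S.p.A. → Slate Industries Corp. (R3): 38% × 55% × 24% = 5.016% of Brightpath Services GmbH.
Direct interest in Brightpath Services GmbH: 11%.
Aggregating (R2): 14.7312% + 5.016% + 11% = 30.7472%.

30.7472%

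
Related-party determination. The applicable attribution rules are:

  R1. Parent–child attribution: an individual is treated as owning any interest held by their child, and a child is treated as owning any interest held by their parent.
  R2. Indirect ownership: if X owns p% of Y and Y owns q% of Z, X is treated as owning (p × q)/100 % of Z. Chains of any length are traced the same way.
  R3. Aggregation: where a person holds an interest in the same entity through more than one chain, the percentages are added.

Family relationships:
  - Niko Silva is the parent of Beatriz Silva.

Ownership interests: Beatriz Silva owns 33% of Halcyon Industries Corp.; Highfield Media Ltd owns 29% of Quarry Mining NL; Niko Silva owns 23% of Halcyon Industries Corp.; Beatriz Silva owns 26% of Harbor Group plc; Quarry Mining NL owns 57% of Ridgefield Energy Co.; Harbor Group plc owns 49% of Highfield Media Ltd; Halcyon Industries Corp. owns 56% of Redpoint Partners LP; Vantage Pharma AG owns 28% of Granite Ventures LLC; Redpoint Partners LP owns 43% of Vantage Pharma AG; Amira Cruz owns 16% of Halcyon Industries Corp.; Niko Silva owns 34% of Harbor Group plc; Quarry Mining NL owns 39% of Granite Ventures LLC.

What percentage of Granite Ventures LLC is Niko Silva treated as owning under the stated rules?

By parent–child attribution (R1), Niko Silva is treated as also owning Beatriz Silva's interest in Halcyon Industries Corp, giving 23% + 33% = 56%.
By parent–child attribution (R1), Niko Silva is treated as also owning Beatriz Silva's interest in Harbor Group plc, giving 34% + 26% = 60%.
Chain via Halcyon Industries Corp. → Redpoint Partners LP → Vantage Pharma AG (R2): 56% × 56% × 43% × 28% = 3.775744% of Granite Ventures LLC.
Chain via Harbor Group plc → Highfield Media Ltd → Quarry Mining NL (R2): 60% × 49% × 29% × 39% = 3.32514% of Granite Ventures LLC.
Aggregating (R3): 3.775744% + 3.32514% = 7.100884%.

7.100884%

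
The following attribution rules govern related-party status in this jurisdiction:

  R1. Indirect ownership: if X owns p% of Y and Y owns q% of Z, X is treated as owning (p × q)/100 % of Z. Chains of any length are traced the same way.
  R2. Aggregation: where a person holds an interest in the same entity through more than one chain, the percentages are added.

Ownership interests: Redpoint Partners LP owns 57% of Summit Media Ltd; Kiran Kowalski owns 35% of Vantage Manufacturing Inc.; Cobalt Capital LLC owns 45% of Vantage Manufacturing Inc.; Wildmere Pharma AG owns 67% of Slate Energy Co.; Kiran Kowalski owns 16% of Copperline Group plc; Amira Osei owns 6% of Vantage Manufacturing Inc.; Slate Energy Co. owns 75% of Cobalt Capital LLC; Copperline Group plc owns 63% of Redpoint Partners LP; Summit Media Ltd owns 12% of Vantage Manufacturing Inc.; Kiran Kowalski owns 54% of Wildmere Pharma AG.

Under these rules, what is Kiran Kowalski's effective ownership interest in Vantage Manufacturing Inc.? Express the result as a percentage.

47.900222%

Chain via Copperline Group plc → Redpoint Partners LP → Summit Media Ltd (R1): 16% × 63% × 57% × 12% = 0.689472% of Vantage Manufacturing Inc.
Chain via Wildmere Pharma AG → Slate Energy Co. → Cobalt Capital LLC (R1): 54% × 67% × 75% × 45% = 12.21075% of Vantage Manufacturing Inc.
Direct interest in Vantage Manufacturing Inc: 35%.
Aggregating (R2): 0.689472% + 12.21075% + 35% = 47.900222%.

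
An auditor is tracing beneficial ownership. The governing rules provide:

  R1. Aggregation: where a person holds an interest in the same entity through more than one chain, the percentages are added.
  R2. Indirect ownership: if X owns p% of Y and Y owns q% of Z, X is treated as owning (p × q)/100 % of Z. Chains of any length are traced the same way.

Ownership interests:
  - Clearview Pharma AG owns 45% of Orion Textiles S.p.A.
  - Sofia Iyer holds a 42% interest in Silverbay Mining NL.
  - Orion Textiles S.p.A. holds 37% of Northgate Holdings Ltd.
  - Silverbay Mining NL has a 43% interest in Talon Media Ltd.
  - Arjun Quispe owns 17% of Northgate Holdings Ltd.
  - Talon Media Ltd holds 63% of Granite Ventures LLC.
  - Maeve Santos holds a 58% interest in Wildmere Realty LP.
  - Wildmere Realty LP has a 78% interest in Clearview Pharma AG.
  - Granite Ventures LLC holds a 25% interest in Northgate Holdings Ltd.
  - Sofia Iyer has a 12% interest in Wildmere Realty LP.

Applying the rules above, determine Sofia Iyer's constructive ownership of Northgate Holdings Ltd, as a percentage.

4.40289%

Chain via Silverbay Mining NL → Talon Media Ltd → Granite Ventures LLC (R2): 42% × 43% × 63% × 25% = 2.84445% of Northgate Holdings Ltd.
Chain via Wildmere Realty LP → Clearview Pharma AG → Orion Textiles S.p.A. (R2): 12% × 78% × 45% × 37% = 1.55844% of Northgate Holdings Ltd.
Aggregating (R1): 2.84445% + 1.55844% = 4.40289%.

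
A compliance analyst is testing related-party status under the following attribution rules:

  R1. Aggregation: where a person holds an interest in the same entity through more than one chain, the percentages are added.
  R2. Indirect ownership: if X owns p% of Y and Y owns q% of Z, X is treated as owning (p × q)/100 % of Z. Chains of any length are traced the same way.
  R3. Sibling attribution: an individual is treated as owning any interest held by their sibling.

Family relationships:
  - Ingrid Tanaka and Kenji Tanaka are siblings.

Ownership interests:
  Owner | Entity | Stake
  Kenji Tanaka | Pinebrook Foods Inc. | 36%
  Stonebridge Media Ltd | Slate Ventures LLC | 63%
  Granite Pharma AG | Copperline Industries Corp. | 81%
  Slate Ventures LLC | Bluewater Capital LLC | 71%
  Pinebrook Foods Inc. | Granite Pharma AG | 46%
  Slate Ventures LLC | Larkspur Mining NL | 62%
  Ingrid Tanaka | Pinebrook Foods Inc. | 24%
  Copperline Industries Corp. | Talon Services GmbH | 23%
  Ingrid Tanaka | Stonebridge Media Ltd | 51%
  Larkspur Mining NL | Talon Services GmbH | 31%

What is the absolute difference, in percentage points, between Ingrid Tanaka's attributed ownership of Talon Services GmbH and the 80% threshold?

68.682734

By sibling attribution (R3), Ingrid Tanaka is treated as also owning Kenji Tanaka's interest in Pinebrook Foods Inc, giving 24% + 36% = 60%.
Chain via Stonebridge Media Ltd → Slate Ventures LLC → Larkspur Mining NL (R2): 51% × 63% × 62% × 31% = 6.175386% of Talon Services GmbH.
Chain via Pinebrook Foods Inc. → Granite Pharma AG → Copperline Industries Corp. (R2): 60% × 46% × 81% × 23% = 5.14188% of Talon Services GmbH.
Aggregating (R1): 6.175386% + 5.14188% = 11.317266%.
11.317266% falls short of the 80% threshold by 68.682734 percentage points.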